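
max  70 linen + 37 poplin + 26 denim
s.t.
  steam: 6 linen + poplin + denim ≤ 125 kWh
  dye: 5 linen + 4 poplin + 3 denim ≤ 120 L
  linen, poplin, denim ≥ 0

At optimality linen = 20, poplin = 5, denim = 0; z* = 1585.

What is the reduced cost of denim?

At the optimum: steam uses 125 of 125 (binding); dye uses 120 of 120 (binding).
The binding rows give the dual system: 6·y_steam + 5·y_dye = 70 and 1·y_steam + 4·y_dye = 37.
This yields shadow prices y_steam = 5, y_dye = 8.
Reduced cost of denim: c₃ − yᵀa₃ = 26 − (5·1 + 8·3) = 26 − 29 = -3.

-3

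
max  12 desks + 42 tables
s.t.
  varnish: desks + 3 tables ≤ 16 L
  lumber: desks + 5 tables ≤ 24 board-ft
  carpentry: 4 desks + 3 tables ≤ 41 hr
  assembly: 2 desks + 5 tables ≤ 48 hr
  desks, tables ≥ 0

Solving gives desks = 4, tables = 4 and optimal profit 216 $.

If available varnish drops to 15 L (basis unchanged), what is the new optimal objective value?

Binding: varnish and lumber. Non-binding: carpentry (13 unused), assembly (20 unused).
By complementary slackness, y = 0 for the non-binding constraints.
The binding rows give the dual system: 1·y_varnish + 1·y_lumber = 12 and 3·y_varnish + 5·y_lumber = 42.
Solving: y_varnish = 9, y_lumber = 3.
Δz = y_varnish·Δb = 9 × (-1) = -9, so new z* = 216 − 9 = 207.

207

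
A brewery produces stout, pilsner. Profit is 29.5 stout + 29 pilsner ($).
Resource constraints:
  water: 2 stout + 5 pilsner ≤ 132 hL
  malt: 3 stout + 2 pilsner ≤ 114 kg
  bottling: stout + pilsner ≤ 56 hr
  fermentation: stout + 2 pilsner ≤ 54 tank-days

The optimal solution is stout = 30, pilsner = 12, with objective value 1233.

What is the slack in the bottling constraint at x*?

bottling used = 1·30 + 1·12 = 42; slack = 56 − 42 = 14.

14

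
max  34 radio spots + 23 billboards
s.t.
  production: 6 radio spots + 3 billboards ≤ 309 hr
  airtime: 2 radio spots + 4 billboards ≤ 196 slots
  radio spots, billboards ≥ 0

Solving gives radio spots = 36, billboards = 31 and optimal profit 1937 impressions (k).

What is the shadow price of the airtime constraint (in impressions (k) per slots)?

Check each constraint at x*: production 309/309 (tight); airtime 196/196 (tight).
Dual feasibility on the basic columns requires 6·y_production + 2·y_airtime = 34, 3·y_production + 4·y_airtime = 23.
This yields shadow prices y_production = 5, y_airtime = 2.
Shadow price of airtime = 2.

2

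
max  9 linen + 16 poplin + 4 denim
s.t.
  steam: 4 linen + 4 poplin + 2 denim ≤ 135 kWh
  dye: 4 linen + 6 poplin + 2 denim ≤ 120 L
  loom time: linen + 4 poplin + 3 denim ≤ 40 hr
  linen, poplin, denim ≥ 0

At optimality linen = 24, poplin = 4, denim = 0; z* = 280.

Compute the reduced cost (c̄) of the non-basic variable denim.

At the optimum: steam uses 112 of 135 (slack = 23); dye uses 120 of 120 (binding); loom time uses 40 of 40 (binding).
Since steam is not tight, its dual is 0.
From A_Bᵀ y = c: 4·y_dye + 1·y_loom time = 9; 6·y_dye + 4·y_loom time = 16.
This yields shadow prices y_dye = 2, y_loom time = 1.
Reduced cost of denim: c₃ − yᵀa₃ = 4 − (2·2 + 1·3) = 4 − 7 = -3.

-3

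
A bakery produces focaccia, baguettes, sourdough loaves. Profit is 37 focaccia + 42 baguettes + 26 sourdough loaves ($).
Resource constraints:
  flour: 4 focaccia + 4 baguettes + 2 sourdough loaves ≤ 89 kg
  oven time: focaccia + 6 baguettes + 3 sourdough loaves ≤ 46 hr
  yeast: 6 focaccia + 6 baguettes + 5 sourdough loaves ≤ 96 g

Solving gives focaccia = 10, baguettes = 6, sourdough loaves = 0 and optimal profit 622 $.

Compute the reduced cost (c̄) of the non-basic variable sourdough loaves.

-7

Binding: oven time and yeast. Non-binding: flour (25 unused).
Slack constraints have shadow price 0 (complementary slackness).
Dual feasibility on the basic columns requires 1·y_oven time + 6·y_yeast = 37, 6·y_oven time + 6·y_yeast = 42.
This yields shadow prices y_oven time = 1, y_yeast = 6.
Reduced cost of sourdough loaves: c₃ − yᵀa₃ = 26 − (1·3 + 6·5) = 26 − 33 = -7.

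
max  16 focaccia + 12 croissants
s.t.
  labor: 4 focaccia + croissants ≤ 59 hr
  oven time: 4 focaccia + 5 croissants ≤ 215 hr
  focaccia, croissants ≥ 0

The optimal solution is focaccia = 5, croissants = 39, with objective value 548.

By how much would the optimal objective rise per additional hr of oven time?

2

At the optimum: labor uses 59 of 59 (binding); oven time uses 215 of 215 (binding).
Dual feasibility on the basic columns requires 4·y_labor + 4·y_oven time = 16, 1·y_labor + 5·y_oven time = 12.
This yields shadow prices y_labor = 2, y_oven time = 2.
Shadow price of oven time = 2.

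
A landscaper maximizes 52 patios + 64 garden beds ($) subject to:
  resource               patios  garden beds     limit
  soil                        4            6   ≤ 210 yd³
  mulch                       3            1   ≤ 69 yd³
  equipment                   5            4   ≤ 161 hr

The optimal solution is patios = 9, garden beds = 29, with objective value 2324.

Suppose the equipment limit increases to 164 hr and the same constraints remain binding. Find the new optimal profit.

2336

At the optimum: soil uses 210 of 210 (binding); mulch uses 56 of 69 (slack = 13); equipment uses 161 of 161 (binding).
Since mulch is not tight, its dual is 0.
The binding rows give the dual system: 4·y_soil + 5·y_equipment = 52 and 6·y_soil + 4·y_equipment = 64.
This yields shadow prices y_soil = 8, y_equipment = 4.
Δz = y_equipment·Δb = 4 × (3) = 12, so new z* = 2324 + 12 = 2336.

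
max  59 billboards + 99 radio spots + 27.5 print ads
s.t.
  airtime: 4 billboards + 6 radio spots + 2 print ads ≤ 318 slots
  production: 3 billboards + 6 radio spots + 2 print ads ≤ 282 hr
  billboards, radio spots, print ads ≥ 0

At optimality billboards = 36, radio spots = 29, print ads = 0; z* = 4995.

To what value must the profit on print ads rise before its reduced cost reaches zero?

33

At the optimum: airtime uses 318 of 318 (binding); production uses 282 of 282 (binding).
The binding rows give the dual system: 4·y_airtime + 3·y_production = 59 and 6·y_airtime + 6·y_production = 99.
Solving: y_airtime = 9.5, y_production = 7.
print ads enters the basis when its profit ≥ yᵀa₃ = 9.5·2 + 7·2 = 33.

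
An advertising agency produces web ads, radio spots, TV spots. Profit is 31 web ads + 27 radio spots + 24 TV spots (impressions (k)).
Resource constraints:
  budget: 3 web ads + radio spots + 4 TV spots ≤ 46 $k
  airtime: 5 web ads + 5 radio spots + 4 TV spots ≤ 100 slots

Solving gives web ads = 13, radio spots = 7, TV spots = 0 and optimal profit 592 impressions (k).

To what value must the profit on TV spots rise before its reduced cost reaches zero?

Check each constraint at x*: budget 46/46 (tight); airtime 100/100 (tight).
From A_Bᵀ y = c: 3·y_budget + 5·y_airtime = 31; 1·y_budget + 5·y_airtime = 27.
→ y_budget = 2 and y_airtime = 5.
TV spots enters the basis when its profit ≥ yᵀa₃ = 2·4 + 5·4 = 28.

28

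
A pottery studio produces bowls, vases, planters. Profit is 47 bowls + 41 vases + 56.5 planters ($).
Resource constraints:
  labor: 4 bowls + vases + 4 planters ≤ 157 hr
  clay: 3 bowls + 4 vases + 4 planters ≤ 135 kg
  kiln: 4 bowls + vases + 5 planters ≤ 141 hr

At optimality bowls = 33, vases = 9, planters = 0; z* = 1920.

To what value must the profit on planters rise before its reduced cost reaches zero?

61

Binding: clay and kiln. Non-binding: labor (16 unused).
By complementary slackness, y = 0 for the non-binding constraint.
From A_Bᵀ y = c: 3·y_clay + 4·y_kiln = 47; 4·y_clay + 1·y_kiln = 41.
→ y_clay = 9 and y_kiln = 5.
planters enters the basis when its profit ≥ yᵀa₃ = 9·4 + 5·5 = 61.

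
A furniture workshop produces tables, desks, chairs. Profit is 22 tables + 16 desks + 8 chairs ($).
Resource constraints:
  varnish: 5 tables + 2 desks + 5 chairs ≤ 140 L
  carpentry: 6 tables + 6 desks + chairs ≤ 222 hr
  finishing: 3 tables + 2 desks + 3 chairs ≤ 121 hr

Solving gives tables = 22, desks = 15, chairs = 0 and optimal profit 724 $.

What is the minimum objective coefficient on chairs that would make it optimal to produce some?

12

At the optimum: varnish uses 140 of 140 (binding); carpentry uses 222 of 222 (binding); finishing uses 96 of 121 (slack = 25).
Since finishing is not tight, its dual is 0.
The binding rows give the dual system: 5·y_varnish + 6·y_carpentry = 22 and 2·y_varnish + 6·y_carpentry = 16.
→ y_varnish = 2 and y_carpentry = 2.
chairs enters the basis when its profit ≥ yᵀa₃ = 2·5 + 2·1 = 12.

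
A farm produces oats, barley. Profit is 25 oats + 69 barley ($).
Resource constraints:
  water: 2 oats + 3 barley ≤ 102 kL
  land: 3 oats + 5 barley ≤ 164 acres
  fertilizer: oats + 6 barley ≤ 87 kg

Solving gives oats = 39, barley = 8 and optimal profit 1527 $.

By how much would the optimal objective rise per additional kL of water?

Check each constraint at x*: water 102/102 (tight); land 157/164 (slack 7); fertilizer 87/87 (tight).
Since land is not tight, its dual is 0.
Dual feasibility on the basic columns requires 2·y_water + 1·y_fertilizer = 25, 3·y_water + 6·y_fertilizer = 69.
This yields shadow prices y_water = 9, y_fertilizer = 7.
Shadow price of water = 9.

9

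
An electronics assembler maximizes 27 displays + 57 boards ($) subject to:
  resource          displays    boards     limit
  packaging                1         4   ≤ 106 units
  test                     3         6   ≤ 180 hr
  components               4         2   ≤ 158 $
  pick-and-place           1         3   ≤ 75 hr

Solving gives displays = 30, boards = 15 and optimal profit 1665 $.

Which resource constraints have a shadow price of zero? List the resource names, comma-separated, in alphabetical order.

components, packaging

packaging: 90/106 (slack 16)
test: 180/180 (binding)
components: 150/158 (slack 8)
pick-and-place: 75/75 (binding)
By complementary slackness, a constraint with positive slack has shadow price 0 → components, packaging.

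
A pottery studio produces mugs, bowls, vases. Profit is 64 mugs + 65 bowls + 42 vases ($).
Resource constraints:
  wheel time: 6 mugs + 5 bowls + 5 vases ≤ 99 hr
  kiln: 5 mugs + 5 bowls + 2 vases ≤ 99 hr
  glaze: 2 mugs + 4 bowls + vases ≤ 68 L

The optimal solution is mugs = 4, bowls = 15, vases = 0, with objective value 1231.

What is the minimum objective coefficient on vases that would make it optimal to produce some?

50

Binding: wheel time and glaze. Non-binding: kiln (4 unused).
By complementary slackness, y = 0 for the non-binding constraint.
Dual feasibility on the basic columns requires 6·y_wheel time + 2·y_glaze = 64, 5·y_wheel time + 4·y_glaze = 65.
Solving: y_wheel time = 9, y_glaze = 5.
vases enters the basis when its profit ≥ yᵀa₃ = 9·5 + 5·1 = 50.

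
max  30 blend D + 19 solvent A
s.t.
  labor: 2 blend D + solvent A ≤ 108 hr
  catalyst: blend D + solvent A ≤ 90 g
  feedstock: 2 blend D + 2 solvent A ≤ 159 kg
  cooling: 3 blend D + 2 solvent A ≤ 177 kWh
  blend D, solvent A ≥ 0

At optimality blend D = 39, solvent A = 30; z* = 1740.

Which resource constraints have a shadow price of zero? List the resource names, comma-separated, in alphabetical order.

catalyst, feedstock

labor: 108/108 (binding)
catalyst: 69/90 (slack 21)
feedstock: 138/159 (slack 21)
cooling: 177/177 (binding)
By complementary slackness, a constraint with positive slack has shadow price 0 → catalyst, feedstock.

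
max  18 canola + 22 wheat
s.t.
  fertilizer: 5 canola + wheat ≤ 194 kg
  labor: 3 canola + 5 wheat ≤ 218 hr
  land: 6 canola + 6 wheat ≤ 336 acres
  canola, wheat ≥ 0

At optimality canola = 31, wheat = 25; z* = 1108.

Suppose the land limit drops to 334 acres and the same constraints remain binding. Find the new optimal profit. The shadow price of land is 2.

1104

Δb = -2, so new z* = 1108 + (2)·(-2) = 1108 − 4 = 1104.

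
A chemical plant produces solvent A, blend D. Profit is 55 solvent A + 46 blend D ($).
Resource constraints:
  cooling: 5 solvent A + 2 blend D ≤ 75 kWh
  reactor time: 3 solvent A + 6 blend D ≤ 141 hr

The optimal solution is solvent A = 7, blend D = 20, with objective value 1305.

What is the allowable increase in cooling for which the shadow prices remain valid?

160

Binding constraints: cooling, reactor time. The basis is B = [[5,2],[3,6]] with det 24.
Per unit increase in cooling, x* moves by d = (0.25, -0.125).
The basis stays optimal until blend D reaches 0; allowable increase = 160 kWh.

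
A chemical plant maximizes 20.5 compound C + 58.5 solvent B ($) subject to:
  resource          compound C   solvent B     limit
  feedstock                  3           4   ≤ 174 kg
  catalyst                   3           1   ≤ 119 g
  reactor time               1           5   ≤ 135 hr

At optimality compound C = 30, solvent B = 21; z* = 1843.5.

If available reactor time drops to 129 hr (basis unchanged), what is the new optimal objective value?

Check each constraint at x*: feedstock 174/174 (tight); catalyst 111/119 (slack 8); reactor time 135/135 (tight).
By complementary slackness, y = 0 for the non-binding constraint.
The binding rows give the dual system: 3·y_feedstock + 1·y_reactor time = 20.5 and 4·y_feedstock + 5·y_reactor time = 58.5.
This yields shadow prices y_feedstock = 4, y_reactor time = 8.5.
Δz = y_reactor time·Δb = 8.5 × (-6) = -51, so new z* = 1843.5 − 51 = 1792.5.

1792.5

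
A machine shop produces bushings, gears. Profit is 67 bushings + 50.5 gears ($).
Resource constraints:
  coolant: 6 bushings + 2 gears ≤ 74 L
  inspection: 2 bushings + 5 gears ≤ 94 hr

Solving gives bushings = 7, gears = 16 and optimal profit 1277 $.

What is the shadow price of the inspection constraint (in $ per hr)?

6.5

At the optimum: coolant uses 74 of 74 (binding); inspection uses 94 of 94 (binding).
The binding rows give the dual system: 6·y_coolant + 2·y_inspection = 67 and 2·y_coolant + 5·y_inspection = 50.5.
This yields shadow prices y_coolant = 9, y_inspection = 6.5.
Shadow price of inspection = 6.5.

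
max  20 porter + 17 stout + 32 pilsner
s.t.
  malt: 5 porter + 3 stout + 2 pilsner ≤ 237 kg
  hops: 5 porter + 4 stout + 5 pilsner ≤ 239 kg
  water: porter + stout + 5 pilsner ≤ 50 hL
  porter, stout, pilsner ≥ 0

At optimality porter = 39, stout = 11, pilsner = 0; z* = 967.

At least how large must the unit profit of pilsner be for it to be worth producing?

At the optimum: malt uses 228 of 237 (slack = 9); hops uses 239 of 239 (binding); water uses 50 of 50 (binding).
By complementary slackness, y = 0 for the non-binding constraint.
From A_Bᵀ y = c: 5·y_hops + 1·y_water = 20; 4·y_hops + 1·y_water = 17.
→ y_hops = 3 and y_water = 5.
pilsner enters the basis when its profit ≥ yᵀa₃ = 3·5 + 5·5 = 40.

40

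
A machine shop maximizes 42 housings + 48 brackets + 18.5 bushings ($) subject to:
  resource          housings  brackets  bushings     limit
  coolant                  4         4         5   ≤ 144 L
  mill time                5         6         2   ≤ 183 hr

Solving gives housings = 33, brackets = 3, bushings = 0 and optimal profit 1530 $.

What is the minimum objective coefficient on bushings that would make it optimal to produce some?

27

Check each constraint at x*: coolant 144/144 (tight); mill time 183/183 (tight).
The binding rows give the dual system: 4·y_coolant + 5·y_mill time = 42 and 4·y_coolant + 6·y_mill time = 48.
This yields shadow prices y_coolant = 3, y_mill time = 6.
bushings enters the basis when its profit ≥ yᵀa₃ = 3·5 + 6·2 = 27.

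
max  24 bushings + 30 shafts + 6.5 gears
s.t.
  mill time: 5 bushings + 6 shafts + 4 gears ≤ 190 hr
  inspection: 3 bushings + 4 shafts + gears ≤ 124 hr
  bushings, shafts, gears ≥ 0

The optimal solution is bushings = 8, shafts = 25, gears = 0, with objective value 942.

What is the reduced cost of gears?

-8.5

Both mill time and inspection are binding at x*.
From A_Bᵀ y = c: 5·y_mill time + 3·y_inspection = 24; 6·y_mill time + 4·y_inspection = 30.
Solving: y_mill time = 3, y_inspection = 3.
Reduced cost of gears: c₃ − yᵀa₃ = 6.5 − (3·4 + 3·1) = 6.5 − 15 = -8.5.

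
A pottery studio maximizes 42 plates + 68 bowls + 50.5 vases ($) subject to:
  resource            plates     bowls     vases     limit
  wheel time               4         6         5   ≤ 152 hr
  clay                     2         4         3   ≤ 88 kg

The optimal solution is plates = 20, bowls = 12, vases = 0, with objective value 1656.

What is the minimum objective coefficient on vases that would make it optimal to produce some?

Both wheel time and clay are binding at x*.
Dual feasibility on the basic columns requires 4·y_wheel time + 2·y_clay = 42, 6·y_wheel time + 4·y_clay = 68.
This yields shadow prices y_wheel time = 8, y_clay = 5.
vases enters the basis when its profit ≥ yᵀa₃ = 8·5 + 5·3 = 55.

55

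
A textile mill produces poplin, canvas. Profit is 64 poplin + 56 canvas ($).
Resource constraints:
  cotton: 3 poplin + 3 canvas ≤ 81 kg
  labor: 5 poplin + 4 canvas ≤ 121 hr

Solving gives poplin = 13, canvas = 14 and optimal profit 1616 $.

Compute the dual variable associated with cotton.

8

Check each constraint at x*: cotton 81/81 (tight); labor 121/121 (tight).
The binding rows give the dual system: 3·y_cotton + 5·y_labor = 64 and 3·y_cotton + 4·y_labor = 56.
This yields shadow prices y_cotton = 8, y_labor = 8.
Shadow price of cotton = 8.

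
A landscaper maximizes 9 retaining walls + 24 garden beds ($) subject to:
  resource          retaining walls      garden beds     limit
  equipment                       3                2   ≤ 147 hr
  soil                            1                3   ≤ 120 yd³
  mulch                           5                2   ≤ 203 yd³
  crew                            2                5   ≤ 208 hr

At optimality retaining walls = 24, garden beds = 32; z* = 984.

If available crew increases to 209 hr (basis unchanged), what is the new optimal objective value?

At the optimum: equipment uses 136 of 147 (slack = 11); soil uses 120 of 120 (binding); mulch uses 184 of 203 (slack = 19); crew uses 208 of 208 (binding).
Slack constraints have shadow price 0 (complementary slackness).
Dual feasibility on the basic columns requires 1·y_soil + 2·y_crew = 9, 3·y_soil + 5·y_crew = 24.
Solving: y_soil = 3, y_crew = 3.
Δz = y_crew·Δb = 3 × (1) = 3, so new z* = 984 + 3 = 987.

987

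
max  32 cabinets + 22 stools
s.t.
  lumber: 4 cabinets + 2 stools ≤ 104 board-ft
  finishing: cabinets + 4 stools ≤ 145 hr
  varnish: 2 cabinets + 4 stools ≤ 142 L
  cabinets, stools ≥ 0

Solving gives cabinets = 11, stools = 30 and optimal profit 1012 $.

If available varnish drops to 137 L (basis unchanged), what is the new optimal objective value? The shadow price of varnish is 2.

1002

Δb = -5, so new z* = 1012 + (2)·(-5) = 1012 − 10 = 1002.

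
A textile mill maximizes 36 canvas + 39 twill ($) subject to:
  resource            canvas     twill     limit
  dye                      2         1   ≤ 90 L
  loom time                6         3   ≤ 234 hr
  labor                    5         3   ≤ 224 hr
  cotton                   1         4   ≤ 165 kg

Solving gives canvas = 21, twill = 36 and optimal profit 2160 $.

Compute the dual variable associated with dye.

Binding: loom time and cotton. Non-binding: dye (12 unused), labor (11 unused).
By complementary slackness, y = 0 for the non-binding constraints.
Dual feasibility on the basic columns requires 6·y_loom time + 1·y_cotton = 36, 3·y_loom time + 4·y_cotton = 39.
Solving: y_loom time = 5, y_cotton = 6.
Shadow price of dye = 0.

0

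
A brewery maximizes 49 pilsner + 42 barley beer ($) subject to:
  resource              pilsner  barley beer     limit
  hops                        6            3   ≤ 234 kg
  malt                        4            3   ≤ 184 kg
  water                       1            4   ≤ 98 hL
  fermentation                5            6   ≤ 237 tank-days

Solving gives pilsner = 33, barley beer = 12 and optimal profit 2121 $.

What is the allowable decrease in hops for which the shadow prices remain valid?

25.5

Binding constraints: hops, fermentation. The basis is B = [[6,3],[5,6]] with det 21.
Per unit decrease in hops, x* moves by d = (-0.2857, 0.2381).
The basis stays optimal until water becomes binding; allowable decrease = 25.5 kg.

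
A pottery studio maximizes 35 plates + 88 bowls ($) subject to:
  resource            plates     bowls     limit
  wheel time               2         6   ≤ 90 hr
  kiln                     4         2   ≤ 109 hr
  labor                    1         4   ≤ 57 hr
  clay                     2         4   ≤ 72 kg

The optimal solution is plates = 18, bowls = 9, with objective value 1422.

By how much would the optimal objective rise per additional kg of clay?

At the optimum: wheel time uses 90 of 90 (binding); kiln uses 90 of 109 (slack = 19); labor uses 54 of 57 (slack = 3); clay uses 72 of 72 (binding).
Slack constraints have shadow price 0 (complementary slackness).
The binding rows give the dual system: 2·y_wheel time + 2·y_clay = 35 and 6·y_wheel time + 4·y_clay = 88.
This yields shadow prices y_wheel time = 9, y_clay = 8.5.
Shadow price of clay = 8.5.

8.5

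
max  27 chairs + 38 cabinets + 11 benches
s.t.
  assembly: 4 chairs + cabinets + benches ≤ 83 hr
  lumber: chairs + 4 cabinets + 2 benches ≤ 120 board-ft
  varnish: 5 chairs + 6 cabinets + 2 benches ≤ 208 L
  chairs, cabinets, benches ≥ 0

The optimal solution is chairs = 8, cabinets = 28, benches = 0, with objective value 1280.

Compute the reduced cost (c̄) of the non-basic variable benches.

At the optimum: assembly uses 60 of 83 (slack = 23); lumber uses 120 of 120 (binding); varnish uses 208 of 208 (binding).
Slack constraints have shadow price 0 (complementary slackness).
Dual feasibility on the basic columns requires 1·y_lumber + 5·y_varnish = 27, 4·y_lumber + 6·y_varnish = 38.
This yields shadow prices y_lumber = 2, y_varnish = 5.
Reduced cost of benches: c₃ − yᵀa₃ = 11 − (2·2 + 5·2) = 11 − 14 = -3.

-3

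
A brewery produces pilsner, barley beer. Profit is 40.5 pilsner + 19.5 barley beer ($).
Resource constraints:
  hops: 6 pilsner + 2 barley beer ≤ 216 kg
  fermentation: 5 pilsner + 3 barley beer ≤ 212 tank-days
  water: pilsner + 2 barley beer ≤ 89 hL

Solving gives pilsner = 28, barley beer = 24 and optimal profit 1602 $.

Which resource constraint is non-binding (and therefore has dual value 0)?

hops: 216/216 (binding)
fermentation: 212/212 (binding)
water: 76/89 (slack 13)
By complementary slackness, a constraint with positive slack has shadow price 0 → water.

water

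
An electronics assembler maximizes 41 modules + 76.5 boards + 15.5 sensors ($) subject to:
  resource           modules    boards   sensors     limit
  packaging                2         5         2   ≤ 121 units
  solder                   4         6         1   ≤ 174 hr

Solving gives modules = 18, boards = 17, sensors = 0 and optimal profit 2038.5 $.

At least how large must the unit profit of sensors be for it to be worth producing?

Both packaging and solder are binding at x*.
From A_Bᵀ y = c: 2·y_packaging + 4·y_solder = 41; 5·y_packaging + 6·y_solder = 76.5.
This yields shadow prices y_packaging = 7.5, y_solder = 6.5.
sensors enters the basis when its profit ≥ yᵀa₃ = 7.5·2 + 6.5·1 = 21.5.

21.5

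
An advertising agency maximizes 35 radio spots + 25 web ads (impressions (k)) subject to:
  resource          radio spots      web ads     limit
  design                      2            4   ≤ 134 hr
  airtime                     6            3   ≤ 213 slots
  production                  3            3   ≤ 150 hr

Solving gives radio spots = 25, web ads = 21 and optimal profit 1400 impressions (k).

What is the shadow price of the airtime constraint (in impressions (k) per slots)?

5

Binding: design and airtime. Non-binding: production (12 unused).
Since production is not tight, its dual is 0.
From A_Bᵀ y = c: 2·y_design + 6·y_airtime = 35; 4·y_design + 3·y_airtime = 25.
This yields shadow prices y_design = 2.5, y_airtime = 5.
Shadow price of airtime = 5.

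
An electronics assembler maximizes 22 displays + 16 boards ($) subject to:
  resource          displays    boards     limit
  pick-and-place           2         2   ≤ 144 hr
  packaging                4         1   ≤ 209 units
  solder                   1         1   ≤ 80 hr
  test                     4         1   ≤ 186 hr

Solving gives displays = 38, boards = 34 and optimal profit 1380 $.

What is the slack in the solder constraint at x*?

solder used = 1·38 + 1·34 = 72; slack = 80 − 72 = 8.

8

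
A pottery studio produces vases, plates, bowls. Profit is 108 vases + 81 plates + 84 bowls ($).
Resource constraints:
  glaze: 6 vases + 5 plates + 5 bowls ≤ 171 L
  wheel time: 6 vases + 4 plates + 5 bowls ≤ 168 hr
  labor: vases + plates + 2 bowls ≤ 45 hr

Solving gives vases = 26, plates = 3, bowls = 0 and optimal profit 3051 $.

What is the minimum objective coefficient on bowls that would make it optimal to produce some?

Binding: glaze and wheel time. Non-binding: labor (16 unused).
Since labor is not tight, its dual is 0.
From A_Bᵀ y = c: 6·y_glaze + 6·y_wheel time = 108; 5·y_glaze + 4·y_wheel time = 81.
Solving: y_glaze = 9, y_wheel time = 9.
bowls enters the basis when its profit ≥ yᵀa₃ = 9·5 + 9·5 = 90.

90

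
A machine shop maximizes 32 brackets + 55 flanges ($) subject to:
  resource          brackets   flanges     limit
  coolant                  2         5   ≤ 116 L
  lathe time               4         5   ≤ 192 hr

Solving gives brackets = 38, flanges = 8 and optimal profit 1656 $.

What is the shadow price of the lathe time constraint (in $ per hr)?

5

Check each constraint at x*: coolant 116/116 (tight); lathe time 192/192 (tight).
From A_Bᵀ y = c: 2·y_coolant + 4·y_lathe time = 32; 5·y_coolant + 5·y_lathe time = 55.
→ y_coolant = 6 and y_lathe time = 5.
Shadow price of lathe time = 5.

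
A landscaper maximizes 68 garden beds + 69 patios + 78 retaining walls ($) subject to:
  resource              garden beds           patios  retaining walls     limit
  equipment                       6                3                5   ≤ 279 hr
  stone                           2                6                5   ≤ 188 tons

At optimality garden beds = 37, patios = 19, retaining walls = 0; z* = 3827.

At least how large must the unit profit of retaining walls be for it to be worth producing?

80

At the optimum: equipment uses 279 of 279 (binding); stone uses 188 of 188 (binding).
The binding rows give the dual system: 6·y_equipment + 2·y_stone = 68 and 3·y_equipment + 6·y_stone = 69.
Solving: y_equipment = 9, y_stone = 7.
retaining walls enters the basis when its profit ≥ yᵀa₃ = 9·5 + 7·5 = 80.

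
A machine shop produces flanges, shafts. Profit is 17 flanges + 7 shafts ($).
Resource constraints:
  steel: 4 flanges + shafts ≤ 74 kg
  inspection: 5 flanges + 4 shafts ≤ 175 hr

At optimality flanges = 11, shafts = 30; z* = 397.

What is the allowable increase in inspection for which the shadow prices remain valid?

121

Binding constraints: steel, inspection. The basis is B = [[4,1],[5,4]] with det 11.
Per unit increase in inspection, x* moves by d = (-0.0909, 0.3636).
The basis stays optimal until flanges reaches 0; allowable increase = 121 hr.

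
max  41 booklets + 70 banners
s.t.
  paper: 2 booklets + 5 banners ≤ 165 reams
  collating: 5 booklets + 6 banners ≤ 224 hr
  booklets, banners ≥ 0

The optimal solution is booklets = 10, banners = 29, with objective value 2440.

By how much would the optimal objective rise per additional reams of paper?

8

Check each constraint at x*: paper 165/165 (tight); collating 224/224 (tight).
The binding rows give the dual system: 2·y_paper + 5·y_collating = 41 and 5·y_paper + 6·y_collating = 70.
→ y_paper = 8 and y_collating = 5.
Shadow price of paper = 8.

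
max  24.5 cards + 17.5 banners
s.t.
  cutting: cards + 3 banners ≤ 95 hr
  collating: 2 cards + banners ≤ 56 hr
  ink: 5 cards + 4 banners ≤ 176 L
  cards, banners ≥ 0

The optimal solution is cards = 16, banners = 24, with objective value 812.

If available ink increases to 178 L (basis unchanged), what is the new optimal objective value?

At the optimum: cutting uses 88 of 95 (slack = 7); collating uses 56 of 56 (binding); ink uses 176 of 176 (binding).
Slack constraints have shadow price 0 (complementary slackness).
The binding rows give the dual system: 2·y_collating + 5·y_ink = 24.5 and 1·y_collating + 4·y_ink = 17.5.
→ y_collating = 3.5 and y_ink = 3.5.
Δz = y_ink·Δb = 3.5 × (2) = 7, so new z* = 812 + 7 = 819.

819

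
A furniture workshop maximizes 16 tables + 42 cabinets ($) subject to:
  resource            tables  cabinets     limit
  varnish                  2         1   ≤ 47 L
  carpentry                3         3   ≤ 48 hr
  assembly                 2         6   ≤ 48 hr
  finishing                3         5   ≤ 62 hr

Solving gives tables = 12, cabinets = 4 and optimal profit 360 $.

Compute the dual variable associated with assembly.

6.5

Binding: carpentry and assembly. Non-binding: varnish (19 unused), finishing (6 unused).
Since varnish, finishing are not tight, their duals are 0.
From A_Bᵀ y = c: 3·y_carpentry + 2·y_assembly = 16; 3·y_carpentry + 6·y_assembly = 42.
→ y_carpentry = 1 and y_assembly = 6.5.
Shadow price of assembly = 6.5.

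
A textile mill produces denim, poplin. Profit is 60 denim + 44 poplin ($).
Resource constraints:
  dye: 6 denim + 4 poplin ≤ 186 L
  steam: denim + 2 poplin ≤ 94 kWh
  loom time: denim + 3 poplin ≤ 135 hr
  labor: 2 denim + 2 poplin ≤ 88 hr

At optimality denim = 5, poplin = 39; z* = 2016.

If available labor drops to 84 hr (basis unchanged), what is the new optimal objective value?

Binding: dye and labor. Non-binding: steam (11 unused), loom time (13 unused).
Slack constraints have shadow price 0 (complementary slackness).
From A_Bᵀ y = c: 6·y_dye + 2·y_labor = 60; 4·y_dye + 2·y_labor = 44.
Solving: y_dye = 8, y_labor = 6.
Δz = y_labor·Δb = 6 × (-4) = -24, so new z* = 2016 − 24 = 1992.

1992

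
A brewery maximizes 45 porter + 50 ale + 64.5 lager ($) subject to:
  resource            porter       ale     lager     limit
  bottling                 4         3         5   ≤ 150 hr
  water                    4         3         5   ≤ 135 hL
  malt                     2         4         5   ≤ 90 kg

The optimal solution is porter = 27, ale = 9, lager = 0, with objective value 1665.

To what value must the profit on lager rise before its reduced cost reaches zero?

At the optimum: bottling uses 135 of 150 (slack = 15); water uses 135 of 135 (binding); malt uses 90 of 90 (binding).
Since bottling is not tight, its dual is 0.
Dual feasibility on the basic columns requires 4·y_water + 2·y_malt = 45, 3·y_water + 4·y_malt = 50.
This yields shadow prices y_water = 8, y_malt = 6.5.
lager enters the basis when its profit ≥ yᵀa₃ = 8·5 + 6.5·5 = 72.5.

72.5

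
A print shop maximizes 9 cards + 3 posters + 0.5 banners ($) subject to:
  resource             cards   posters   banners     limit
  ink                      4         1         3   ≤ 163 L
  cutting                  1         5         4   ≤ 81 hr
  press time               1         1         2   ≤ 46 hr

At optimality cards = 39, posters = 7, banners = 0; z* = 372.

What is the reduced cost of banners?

-7.5

Binding: ink and press time. Non-binding: cutting (7 unused).
Since cutting is not tight, its dual is 0.
Dual feasibility on the basic columns requires 4·y_ink + 1·y_press time = 9, 1·y_ink + 1·y_press time = 3.
This yields shadow prices y_ink = 2, y_press time = 1.
Reduced cost of banners: c₃ − yᵀa₃ = 0.5 − (2·3 + 1·2) = 0.5 − 8 = -7.5.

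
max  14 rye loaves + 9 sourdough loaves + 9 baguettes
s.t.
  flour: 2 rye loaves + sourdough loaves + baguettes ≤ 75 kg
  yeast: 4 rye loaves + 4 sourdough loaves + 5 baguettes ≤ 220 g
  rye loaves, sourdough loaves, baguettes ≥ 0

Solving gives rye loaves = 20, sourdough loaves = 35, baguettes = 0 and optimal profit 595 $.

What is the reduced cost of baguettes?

Both flour and yeast are binding at x*.
The binding rows give the dual system: 2·y_flour + 4·y_yeast = 14 and 1·y_flour + 4·y_yeast = 9.
Solving: y_flour = 5, y_yeast = 1.
Reduced cost of baguettes: c₃ − yᵀa₃ = 9 − (5·1 + 1·5) = 9 − 10 = -1.

-1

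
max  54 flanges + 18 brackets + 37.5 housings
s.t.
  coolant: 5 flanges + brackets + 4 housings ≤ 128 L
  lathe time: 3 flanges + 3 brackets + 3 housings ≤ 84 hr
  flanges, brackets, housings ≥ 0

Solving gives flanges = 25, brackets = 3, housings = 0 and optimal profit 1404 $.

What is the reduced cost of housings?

Both coolant and lathe time are binding at x*.
Dual feasibility on the basic columns requires 5·y_coolant + 3·y_lathe time = 54, 1·y_coolant + 3·y_lathe time = 18.
Solving: y_coolant = 9, y_lathe time = 3.
Reduced cost of housings: c₃ − yᵀa₃ = 37.5 − (9·4 + 3·3) = 37.5 − 45 = -7.5.

-7.5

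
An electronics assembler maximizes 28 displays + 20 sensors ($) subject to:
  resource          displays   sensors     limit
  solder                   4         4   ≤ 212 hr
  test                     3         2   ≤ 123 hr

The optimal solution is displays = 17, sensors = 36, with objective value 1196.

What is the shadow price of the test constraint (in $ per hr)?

8

At the optimum: solder uses 212 of 212 (binding); test uses 123 of 123 (binding).
The binding rows give the dual system: 4·y_solder + 3·y_test = 28 and 4·y_solder + 2·y_test = 20.
→ y_solder = 1 and y_test = 8.
Shadow price of test = 8.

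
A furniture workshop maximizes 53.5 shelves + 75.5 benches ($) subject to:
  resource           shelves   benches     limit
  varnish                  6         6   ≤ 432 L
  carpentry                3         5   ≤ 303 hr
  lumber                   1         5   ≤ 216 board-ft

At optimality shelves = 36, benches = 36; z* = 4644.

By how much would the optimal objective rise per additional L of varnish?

8

At the optimum: varnish uses 432 of 432 (binding); carpentry uses 288 of 303 (slack = 15); lumber uses 216 of 216 (binding).
Slack constraints have shadow price 0 (complementary slackness).
From A_Bᵀ y = c: 6·y_varnish + 1·y_lumber = 53.5; 6·y_varnish + 5·y_lumber = 75.5.
→ y_varnish = 8 and y_lumber = 5.5.
Shadow price of varnish = 8.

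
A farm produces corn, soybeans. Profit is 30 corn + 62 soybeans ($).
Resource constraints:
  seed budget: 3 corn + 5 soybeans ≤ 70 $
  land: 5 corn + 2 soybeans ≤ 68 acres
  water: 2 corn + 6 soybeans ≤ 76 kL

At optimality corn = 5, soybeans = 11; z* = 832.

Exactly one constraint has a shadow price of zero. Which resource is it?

land

seed budget: 70/70 (binding)
land: 47/68 (slack 21)
water: 76/76 (binding)
By complementary slackness, a constraint with positive slack has shadow price 0 → land.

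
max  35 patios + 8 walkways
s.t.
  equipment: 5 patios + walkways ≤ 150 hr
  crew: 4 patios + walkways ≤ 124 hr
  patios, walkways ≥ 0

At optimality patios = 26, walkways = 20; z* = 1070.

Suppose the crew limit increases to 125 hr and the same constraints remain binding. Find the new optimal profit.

At the optimum: equipment uses 150 of 150 (binding); crew uses 124 of 124 (binding).
From A_Bᵀ y = c: 5·y_equipment + 4·y_crew = 35; 1·y_equipment + 1·y_crew = 8.
Solving: y_equipment = 3, y_crew = 5.
Δz = y_crew·Δb = 5 × (1) = 5, so new z* = 1070 + 5 = 1075.

1075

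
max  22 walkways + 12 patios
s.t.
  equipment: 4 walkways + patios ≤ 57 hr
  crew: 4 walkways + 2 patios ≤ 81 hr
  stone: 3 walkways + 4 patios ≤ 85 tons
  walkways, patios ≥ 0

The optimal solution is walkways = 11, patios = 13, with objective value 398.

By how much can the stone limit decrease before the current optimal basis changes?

42.25

Binding constraints: equipment, stone. The basis is B = [[4,1],[3,4]] with det 13.
Per unit decrease in stone, x* moves by d = (0.0769, -0.3077).
The basis stays optimal until patios reaches 0; allowable decrease = 42.25 tons.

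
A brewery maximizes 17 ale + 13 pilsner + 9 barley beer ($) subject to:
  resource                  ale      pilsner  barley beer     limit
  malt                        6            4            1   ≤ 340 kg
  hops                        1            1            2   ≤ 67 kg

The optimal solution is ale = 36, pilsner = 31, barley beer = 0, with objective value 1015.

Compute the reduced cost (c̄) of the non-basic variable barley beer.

-3

Check each constraint at x*: malt 340/340 (tight); hops 67/67 (tight).
Dual feasibility on the basic columns requires 6·y_malt + 1·y_hops = 17, 4·y_malt + 1·y_hops = 13.
This yields shadow prices y_malt = 2, y_hops = 5.
Reduced cost of barley beer: c₃ − yᵀa₃ = 9 − (2·1 + 5·2) = 9 − 12 = -3.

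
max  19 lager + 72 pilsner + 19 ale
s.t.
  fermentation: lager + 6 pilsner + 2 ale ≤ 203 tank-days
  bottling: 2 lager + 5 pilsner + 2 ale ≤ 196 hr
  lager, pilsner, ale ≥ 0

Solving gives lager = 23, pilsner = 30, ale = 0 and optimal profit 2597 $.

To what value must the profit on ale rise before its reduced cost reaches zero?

26

At the optimum: fermentation uses 203 of 203 (binding); bottling uses 196 of 196 (binding).
Dual feasibility on the basic columns requires 1·y_fermentation + 2·y_bottling = 19, 6·y_fermentation + 5·y_bottling = 72.
Solving: y_fermentation = 7, y_bottling = 6.
ale enters the basis when its profit ≥ yᵀa₃ = 7·2 + 6·2 = 26.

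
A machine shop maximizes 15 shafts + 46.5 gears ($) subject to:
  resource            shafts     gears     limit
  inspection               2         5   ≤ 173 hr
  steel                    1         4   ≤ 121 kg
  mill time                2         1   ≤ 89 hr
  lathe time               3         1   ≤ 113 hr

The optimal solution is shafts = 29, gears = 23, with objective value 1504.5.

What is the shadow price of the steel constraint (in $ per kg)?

At the optimum: inspection uses 173 of 173 (binding); steel uses 121 of 121 (binding); mill time uses 81 of 89 (slack = 8); lathe time uses 110 of 113 (slack = 3).
By complementary slackness, y = 0 for the non-binding constraints.
The binding rows give the dual system: 2·y_inspection + 1·y_steel = 15 and 5·y_inspection + 4·y_steel = 46.5.
Solving: y_inspection = 4.5, y_steel = 6.
Shadow price of steel = 6.

6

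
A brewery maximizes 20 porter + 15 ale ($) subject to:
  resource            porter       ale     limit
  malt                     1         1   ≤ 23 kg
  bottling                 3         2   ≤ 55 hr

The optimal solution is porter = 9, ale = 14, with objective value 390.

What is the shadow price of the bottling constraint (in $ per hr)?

5

At the optimum: malt uses 23 of 23 (binding); bottling uses 55 of 55 (binding).
Dual feasibility on the basic columns requires 1·y_malt + 3·y_bottling = 20, 1·y_malt + 2·y_bottling = 15.
This yields shadow prices y_malt = 5, y_bottling = 5.
Shadow price of bottling = 5.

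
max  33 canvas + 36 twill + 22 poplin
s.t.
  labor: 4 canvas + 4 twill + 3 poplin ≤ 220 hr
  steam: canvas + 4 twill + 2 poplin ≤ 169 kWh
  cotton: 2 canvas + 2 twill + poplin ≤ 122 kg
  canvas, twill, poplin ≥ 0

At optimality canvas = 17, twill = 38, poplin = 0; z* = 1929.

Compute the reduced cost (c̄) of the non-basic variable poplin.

Check each constraint at x*: labor 220/220 (tight); steam 169/169 (tight); cotton 110/122 (slack 12).
Slack constraints have shadow price 0 (complementary slackness).
Dual feasibility on the basic columns requires 4·y_labor + 1·y_steam = 33, 4·y_labor + 4·y_steam = 36.
This yields shadow prices y_labor = 8, y_steam = 1.
Reduced cost of poplin: c₃ − yᵀa₃ = 22 − (8·3 + 1·2) = 22 − 26 = -4.

-4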